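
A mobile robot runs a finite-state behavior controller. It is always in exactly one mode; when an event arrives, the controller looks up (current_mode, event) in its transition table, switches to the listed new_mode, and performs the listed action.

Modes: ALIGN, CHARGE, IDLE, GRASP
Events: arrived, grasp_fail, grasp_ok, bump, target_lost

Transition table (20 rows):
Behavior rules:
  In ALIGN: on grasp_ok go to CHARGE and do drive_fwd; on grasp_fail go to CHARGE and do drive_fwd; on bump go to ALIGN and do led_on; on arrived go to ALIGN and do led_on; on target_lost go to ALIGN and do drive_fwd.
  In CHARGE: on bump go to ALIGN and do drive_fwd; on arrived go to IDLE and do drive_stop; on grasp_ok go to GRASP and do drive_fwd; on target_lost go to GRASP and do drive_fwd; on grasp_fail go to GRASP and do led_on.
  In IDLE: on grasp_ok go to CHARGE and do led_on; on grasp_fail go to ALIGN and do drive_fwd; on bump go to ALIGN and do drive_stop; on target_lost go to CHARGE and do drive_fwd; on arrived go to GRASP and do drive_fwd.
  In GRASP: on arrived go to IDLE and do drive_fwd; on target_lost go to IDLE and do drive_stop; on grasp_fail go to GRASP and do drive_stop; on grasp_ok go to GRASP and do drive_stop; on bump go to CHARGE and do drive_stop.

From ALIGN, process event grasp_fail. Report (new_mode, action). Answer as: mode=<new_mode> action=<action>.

mode=CHARGE action=drive_fwd

current mode = ALIGN; filter table to that mode:
  (ALIGN, grasp_ok) → (CHARGE, drive_fwd)
  (ALIGN, grasp_fail) → (CHARGE, drive_fwd)  ← event matches
  (ALIGN, bump) → (ALIGN, led_on)
  (ALIGN, arrived) → (ALIGN, led_on)
  (ALIGN, target_lost) → (ALIGN, drive_fwd)
event = grasp_fail selects (CHARGE, drive_fwd)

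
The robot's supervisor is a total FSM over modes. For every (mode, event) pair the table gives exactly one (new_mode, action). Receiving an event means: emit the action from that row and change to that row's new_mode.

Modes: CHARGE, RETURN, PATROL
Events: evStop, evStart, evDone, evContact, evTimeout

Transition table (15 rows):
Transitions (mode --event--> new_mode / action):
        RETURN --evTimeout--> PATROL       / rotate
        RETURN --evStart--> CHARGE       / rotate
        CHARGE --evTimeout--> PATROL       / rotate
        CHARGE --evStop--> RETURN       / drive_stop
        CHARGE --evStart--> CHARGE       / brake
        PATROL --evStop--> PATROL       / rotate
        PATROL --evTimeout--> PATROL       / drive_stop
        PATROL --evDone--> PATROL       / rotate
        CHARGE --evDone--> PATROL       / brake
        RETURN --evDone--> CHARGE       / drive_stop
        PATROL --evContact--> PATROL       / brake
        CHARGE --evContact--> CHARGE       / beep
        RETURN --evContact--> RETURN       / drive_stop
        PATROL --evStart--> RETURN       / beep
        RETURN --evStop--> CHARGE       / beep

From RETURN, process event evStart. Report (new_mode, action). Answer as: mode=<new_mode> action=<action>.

mode=CHARGE action=rotate

current mode = RETURN; filter table to that mode:
  (RETURN, evTimeout) → (PATROL, rotate)
  (RETURN, evStart) → (CHARGE, rotate)  ← event matches
  (RETURN, evDone) → (CHARGE, drive_stop)
  (RETURN, evContact) → (RETURN, drive_stop)
  (RETURN, evStop) → (CHARGE, beep)
event = evStart selects (CHARGE, rotate)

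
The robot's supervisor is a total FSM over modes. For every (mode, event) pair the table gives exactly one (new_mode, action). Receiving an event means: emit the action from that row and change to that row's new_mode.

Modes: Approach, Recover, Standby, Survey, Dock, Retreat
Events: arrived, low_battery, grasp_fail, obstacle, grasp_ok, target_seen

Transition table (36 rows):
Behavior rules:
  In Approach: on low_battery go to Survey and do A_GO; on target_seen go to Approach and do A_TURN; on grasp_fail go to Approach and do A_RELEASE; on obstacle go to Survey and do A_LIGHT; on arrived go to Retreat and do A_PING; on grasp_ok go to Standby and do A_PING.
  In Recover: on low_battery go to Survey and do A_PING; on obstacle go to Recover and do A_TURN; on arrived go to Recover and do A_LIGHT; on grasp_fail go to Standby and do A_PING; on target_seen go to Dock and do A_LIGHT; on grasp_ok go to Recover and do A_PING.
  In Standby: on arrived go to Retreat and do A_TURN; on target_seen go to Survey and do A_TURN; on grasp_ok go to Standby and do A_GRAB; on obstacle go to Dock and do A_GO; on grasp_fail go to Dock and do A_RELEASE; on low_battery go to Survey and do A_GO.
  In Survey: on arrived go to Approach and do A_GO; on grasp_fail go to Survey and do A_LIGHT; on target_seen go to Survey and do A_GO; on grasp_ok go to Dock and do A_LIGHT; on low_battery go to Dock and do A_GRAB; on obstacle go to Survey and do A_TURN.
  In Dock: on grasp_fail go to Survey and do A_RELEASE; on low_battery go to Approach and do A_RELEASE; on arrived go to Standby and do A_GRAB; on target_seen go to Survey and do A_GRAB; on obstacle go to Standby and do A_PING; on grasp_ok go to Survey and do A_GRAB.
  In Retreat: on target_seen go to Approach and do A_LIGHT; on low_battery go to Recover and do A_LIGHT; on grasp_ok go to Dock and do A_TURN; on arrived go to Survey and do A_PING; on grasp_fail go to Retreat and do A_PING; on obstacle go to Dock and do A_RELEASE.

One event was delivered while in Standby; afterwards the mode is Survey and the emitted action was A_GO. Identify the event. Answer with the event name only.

low_battery

try arrived: (Standby, arrived) → (Retreat, A_TURN)
try low_battery: (Standby, low_battery) → (Survey, A_GO)  ← matches
try grasp_fail: (Standby, grasp_fail) → (Dock, A_RELEASE)
try obstacle: (Standby, obstacle) → (Dock, A_GO)
try grasp_ok: (Standby, grasp_ok) → (Standby, A_GRAB)
try target_seen: (Standby, target_seen) → (Survey, A_TURN)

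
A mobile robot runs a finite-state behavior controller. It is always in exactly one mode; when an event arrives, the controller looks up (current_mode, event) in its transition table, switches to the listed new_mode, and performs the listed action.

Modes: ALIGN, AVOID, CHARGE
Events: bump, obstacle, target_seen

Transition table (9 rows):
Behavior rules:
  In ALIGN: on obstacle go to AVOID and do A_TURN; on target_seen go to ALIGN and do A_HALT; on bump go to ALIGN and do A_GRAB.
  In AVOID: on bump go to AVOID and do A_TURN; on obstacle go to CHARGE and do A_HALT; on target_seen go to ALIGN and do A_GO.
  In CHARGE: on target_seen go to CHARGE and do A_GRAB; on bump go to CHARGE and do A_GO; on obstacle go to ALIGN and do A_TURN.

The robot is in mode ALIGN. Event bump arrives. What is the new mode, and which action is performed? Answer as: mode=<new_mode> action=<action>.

mode=ALIGN action=A_GRAB

current mode = ALIGN; filter table to that mode:
  (ALIGN, obstacle) → (AVOID, A_TURN)
  (ALIGN, target_seen) → (ALIGN, A_HALT)
  (ALIGN, bump) → (ALIGN, A_GRAB)  ← event matches
event = bump selects (ALIGN, A_GRAB)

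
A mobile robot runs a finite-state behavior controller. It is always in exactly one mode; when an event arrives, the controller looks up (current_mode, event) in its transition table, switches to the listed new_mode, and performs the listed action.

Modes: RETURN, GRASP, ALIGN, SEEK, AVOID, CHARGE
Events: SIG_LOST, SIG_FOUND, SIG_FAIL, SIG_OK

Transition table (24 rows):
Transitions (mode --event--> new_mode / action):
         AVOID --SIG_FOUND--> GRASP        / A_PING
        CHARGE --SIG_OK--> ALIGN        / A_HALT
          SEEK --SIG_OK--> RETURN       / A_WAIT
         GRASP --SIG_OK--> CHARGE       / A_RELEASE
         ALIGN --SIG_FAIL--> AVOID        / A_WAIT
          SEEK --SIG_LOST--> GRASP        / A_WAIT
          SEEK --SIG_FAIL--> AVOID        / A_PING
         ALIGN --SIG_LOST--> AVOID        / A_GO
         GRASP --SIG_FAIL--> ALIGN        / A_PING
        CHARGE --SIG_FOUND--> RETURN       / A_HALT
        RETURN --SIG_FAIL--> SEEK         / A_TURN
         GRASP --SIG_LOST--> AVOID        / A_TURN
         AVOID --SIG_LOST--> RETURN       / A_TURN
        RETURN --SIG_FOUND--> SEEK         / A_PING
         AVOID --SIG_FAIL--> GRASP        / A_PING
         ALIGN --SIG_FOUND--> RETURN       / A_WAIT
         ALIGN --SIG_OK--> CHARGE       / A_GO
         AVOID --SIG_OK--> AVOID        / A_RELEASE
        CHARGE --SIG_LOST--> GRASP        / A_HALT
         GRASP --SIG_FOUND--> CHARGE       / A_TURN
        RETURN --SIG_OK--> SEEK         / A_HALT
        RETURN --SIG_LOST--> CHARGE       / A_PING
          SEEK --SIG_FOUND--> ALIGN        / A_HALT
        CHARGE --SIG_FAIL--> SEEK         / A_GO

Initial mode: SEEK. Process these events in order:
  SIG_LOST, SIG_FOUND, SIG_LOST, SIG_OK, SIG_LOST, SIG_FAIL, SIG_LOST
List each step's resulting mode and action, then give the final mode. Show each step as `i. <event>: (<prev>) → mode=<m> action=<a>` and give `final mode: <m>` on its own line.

final mode: AVOID

1. SIG_LOST: (SEEK) → mode=GRASP action=A_WAIT
2. SIG_FOUND: (GRASP) → mode=CHARGE action=A_TURN
3. SIG_LOST: (CHARGE) → mode=GRASP action=A_HALT
4. SIG_OK: (GRASP) → mode=CHARGE action=A_RELEASE
5. SIG_LOST: (CHARGE) → mode=GRASP action=A_HALT
6. SIG_FAIL: (GRASP) → mode=ALIGN action=A_PING
7. SIG_LOST: (ALIGN) → mode=AVOID action=A_GO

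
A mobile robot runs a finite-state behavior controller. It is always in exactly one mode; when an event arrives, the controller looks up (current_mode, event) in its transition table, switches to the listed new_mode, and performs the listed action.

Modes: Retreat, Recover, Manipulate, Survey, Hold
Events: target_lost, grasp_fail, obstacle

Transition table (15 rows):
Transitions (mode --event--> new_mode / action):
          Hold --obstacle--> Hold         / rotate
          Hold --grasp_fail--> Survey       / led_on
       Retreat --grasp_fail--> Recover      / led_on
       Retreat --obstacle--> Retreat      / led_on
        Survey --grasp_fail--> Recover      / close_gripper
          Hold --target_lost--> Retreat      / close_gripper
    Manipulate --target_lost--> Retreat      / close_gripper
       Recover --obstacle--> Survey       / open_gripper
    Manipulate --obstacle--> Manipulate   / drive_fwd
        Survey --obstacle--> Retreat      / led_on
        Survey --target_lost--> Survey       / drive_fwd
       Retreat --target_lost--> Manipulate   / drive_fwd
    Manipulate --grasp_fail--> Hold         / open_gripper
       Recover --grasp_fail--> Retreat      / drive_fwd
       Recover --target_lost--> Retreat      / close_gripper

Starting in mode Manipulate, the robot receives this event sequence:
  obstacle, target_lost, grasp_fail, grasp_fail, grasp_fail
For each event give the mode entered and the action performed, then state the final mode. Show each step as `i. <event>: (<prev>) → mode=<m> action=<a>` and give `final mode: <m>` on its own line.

final mode: Recover

1. obstacle: (Manipulate) → mode=Manipulate action=drive_fwd
2. target_lost: (Manipulate) → mode=Retreat action=close_gripper
3. grasp_fail: (Retreat) → mode=Recover action=led_on
4. grasp_fail: (Recover) → mode=Retreat action=drive_fwd
5. grasp_fail: (Retreat) → mode=Recover action=led_on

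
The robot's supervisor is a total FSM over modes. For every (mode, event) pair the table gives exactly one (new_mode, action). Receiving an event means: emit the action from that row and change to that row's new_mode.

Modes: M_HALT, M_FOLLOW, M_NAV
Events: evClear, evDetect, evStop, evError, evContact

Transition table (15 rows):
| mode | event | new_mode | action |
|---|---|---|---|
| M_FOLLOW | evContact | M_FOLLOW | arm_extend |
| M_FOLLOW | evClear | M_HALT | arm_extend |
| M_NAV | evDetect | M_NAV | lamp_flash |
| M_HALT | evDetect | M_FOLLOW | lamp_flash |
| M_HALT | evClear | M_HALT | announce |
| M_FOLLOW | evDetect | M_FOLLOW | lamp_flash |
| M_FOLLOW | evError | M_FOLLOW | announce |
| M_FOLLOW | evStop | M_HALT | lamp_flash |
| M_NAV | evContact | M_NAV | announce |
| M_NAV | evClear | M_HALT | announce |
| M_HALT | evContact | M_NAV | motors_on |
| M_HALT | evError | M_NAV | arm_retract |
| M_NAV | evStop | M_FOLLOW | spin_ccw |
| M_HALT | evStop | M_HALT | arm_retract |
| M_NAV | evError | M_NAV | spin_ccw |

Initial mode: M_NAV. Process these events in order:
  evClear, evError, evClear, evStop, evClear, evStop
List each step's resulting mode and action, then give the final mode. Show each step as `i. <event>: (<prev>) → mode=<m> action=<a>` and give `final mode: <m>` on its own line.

1. evClear: (M_NAV) → mode=M_HALT action=announce
2. evError: (M_HALT) → mode=M_NAV action=arm_retract
3. evClear: (M_NAV) → mode=M_HALT action=announce
4. evStop: (M_HALT) → mode=M_HALT action=arm_retract
5. evClear: (M_HALT) → mode=M_HALT action=announce
6. evStop: (M_HALT) → mode=M_HALT action=arm_retract

final mode: M_HALT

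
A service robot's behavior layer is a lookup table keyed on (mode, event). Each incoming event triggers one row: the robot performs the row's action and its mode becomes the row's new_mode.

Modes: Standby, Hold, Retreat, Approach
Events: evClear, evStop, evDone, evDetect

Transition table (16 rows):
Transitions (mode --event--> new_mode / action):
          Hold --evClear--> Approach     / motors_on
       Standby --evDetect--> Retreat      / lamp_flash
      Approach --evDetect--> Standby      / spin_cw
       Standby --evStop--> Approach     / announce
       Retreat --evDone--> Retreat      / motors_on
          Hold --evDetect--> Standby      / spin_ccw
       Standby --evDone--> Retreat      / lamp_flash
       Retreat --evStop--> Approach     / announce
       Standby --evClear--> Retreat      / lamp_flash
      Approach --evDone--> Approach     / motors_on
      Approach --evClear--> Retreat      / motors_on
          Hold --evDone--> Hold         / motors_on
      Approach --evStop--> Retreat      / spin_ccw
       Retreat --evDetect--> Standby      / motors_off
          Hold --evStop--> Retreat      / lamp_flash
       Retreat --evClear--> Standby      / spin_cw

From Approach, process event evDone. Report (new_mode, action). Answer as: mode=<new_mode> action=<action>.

current mode = Approach; filter table to that mode:
  (Approach, evDetect) → (Standby, spin_cw)
  (Approach, evDone) → (Approach, motors_on)  ← event matches
  (Approach, evClear) → (Retreat, motors_on)
  (Approach, evStop) → (Retreat, spin_ccw)
event = evDone selects (Approach, motors_on)

mode=Approach action=motors_on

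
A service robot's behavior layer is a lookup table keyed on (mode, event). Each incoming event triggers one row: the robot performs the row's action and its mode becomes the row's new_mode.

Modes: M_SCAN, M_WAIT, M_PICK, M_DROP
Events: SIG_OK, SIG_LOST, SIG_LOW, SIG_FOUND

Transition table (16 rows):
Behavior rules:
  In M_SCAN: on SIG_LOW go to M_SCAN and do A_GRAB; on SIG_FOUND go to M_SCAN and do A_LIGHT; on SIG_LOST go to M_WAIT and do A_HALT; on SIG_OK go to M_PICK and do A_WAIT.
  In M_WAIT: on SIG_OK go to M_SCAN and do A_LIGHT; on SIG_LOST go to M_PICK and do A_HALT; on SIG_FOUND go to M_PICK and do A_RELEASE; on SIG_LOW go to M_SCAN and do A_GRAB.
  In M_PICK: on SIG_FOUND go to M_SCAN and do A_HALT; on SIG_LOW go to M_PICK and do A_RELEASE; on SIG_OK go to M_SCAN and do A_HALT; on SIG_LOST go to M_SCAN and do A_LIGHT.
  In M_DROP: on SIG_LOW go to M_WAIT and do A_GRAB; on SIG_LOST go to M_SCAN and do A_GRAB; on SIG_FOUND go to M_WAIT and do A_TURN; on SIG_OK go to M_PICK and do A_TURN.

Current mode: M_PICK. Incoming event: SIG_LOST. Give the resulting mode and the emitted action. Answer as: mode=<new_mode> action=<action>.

current mode = M_PICK; filter table to that mode:
  (M_PICK, SIG_FOUND) → (M_SCAN, A_HALT)
  (M_PICK, SIG_LOW) → (M_PICK, A_RELEASE)
  (M_PICK, SIG_OK) → (M_SCAN, A_HALT)
  (M_PICK, SIG_LOST) → (M_SCAN, A_LIGHT)  ← event matches
event = SIG_LOST selects (M_SCAN, A_LIGHT)

mode=M_SCAN action=A_LIGHT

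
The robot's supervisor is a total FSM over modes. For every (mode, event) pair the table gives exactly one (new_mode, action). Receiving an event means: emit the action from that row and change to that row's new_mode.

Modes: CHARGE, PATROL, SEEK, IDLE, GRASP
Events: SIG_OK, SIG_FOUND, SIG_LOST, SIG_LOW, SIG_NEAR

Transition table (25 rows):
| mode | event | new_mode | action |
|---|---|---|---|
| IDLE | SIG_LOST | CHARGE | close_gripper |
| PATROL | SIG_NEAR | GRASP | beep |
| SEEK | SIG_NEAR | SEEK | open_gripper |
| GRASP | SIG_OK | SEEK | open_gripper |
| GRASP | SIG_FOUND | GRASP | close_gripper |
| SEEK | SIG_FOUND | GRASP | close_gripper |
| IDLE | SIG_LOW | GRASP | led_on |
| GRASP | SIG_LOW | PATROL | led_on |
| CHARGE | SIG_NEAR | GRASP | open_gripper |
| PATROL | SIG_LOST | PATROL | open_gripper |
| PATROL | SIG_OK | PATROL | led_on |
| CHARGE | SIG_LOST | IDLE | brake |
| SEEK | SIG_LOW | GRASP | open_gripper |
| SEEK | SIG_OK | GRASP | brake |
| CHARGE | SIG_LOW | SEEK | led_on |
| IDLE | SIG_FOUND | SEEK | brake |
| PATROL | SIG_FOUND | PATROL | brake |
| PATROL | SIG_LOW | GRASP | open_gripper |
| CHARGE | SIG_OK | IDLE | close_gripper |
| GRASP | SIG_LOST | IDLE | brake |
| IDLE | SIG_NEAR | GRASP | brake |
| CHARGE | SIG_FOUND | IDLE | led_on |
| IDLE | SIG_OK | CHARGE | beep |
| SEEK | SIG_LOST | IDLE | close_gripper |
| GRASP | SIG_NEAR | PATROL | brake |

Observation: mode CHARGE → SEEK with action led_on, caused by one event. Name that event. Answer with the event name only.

SIG_LOW

try SIG_OK: (CHARGE, SIG_OK) → (IDLE, close_gripper)
try SIG_FOUND: (CHARGE, SIG_FOUND) → (IDLE, led_on)
try SIG_LOST: (CHARGE, SIG_LOST) → (IDLE, brake)
try SIG_LOW: (CHARGE, SIG_LOW) → (SEEK, led_on)  ← matches
try SIG_NEAR: (CHARGE, SIG_NEAR) → (GRASP, open_gripper)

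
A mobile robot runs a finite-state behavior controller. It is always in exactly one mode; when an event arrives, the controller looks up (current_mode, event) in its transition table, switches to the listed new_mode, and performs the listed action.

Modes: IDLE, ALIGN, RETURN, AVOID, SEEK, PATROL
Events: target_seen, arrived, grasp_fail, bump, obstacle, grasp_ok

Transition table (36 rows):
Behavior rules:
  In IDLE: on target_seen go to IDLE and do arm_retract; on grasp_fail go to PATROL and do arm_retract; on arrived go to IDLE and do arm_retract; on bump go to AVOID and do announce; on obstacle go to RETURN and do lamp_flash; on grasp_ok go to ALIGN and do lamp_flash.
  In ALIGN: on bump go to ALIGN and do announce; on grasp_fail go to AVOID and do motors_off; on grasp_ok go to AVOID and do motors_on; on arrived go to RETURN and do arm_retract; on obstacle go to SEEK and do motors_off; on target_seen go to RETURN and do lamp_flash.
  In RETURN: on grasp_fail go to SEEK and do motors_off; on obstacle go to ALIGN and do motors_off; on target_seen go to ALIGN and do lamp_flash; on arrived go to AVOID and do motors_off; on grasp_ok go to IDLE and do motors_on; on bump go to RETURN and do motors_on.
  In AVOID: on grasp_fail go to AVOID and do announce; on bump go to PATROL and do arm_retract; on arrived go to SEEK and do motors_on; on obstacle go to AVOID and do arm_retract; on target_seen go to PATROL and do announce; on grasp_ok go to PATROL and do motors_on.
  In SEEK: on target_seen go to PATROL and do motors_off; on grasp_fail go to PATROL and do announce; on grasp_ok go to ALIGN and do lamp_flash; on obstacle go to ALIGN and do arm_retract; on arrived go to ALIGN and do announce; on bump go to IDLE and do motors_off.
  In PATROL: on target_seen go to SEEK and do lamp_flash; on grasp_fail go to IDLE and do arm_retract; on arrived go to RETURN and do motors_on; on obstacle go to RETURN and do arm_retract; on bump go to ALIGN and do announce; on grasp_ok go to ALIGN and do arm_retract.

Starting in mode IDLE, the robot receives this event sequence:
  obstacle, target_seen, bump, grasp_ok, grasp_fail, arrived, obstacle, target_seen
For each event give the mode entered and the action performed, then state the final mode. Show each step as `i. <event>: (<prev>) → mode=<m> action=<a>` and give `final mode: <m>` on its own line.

1. obstacle: (IDLE) → mode=RETURN action=lamp_flash
2. target_seen: (RETURN) → mode=ALIGN action=lamp_flash
3. bump: (ALIGN) → mode=ALIGN action=announce
4. grasp_ok: (ALIGN) → mode=AVOID action=motors_on
5. grasp_fail: (AVOID) → mode=AVOID action=announce
6. arrived: (AVOID) → mode=SEEK action=motors_on
7. obstacle: (SEEK) → mode=ALIGN action=arm_retract
8. target_seen: (ALIGN) → mode=RETURN action=lamp_flash

final mode: RETURN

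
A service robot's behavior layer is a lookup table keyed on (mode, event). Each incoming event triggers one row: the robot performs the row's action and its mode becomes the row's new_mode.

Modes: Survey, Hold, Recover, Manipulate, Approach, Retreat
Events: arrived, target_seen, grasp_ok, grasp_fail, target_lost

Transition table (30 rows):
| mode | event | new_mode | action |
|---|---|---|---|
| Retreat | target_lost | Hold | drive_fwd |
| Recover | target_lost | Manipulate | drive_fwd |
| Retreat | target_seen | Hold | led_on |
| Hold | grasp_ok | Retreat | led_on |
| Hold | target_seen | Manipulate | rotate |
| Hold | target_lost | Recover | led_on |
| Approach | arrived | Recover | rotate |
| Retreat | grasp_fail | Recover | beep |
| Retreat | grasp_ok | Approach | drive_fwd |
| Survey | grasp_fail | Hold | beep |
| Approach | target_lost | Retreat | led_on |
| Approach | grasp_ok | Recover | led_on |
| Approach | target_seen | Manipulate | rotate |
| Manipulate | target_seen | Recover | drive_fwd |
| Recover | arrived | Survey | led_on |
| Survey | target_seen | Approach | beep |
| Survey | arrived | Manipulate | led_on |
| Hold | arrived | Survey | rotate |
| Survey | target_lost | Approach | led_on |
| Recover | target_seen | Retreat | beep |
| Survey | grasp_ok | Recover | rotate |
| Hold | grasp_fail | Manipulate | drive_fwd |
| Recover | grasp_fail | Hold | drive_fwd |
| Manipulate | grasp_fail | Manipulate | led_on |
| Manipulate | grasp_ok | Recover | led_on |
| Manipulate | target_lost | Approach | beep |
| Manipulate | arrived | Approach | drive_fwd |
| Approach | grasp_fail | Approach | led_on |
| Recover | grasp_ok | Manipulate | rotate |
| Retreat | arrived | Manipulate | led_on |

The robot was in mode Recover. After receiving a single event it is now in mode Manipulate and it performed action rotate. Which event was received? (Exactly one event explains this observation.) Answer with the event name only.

try arrived: (Recover, arrived) → (Survey, led_on)
try target_seen: (Recover, target_seen) → (Retreat, beep)
try grasp_ok: (Recover, grasp_ok) → (Manipulate, rotate)  ← matches
try grasp_fail: (Recover, grasp_fail) → (Hold, drive_fwd)
try target_lost: (Recover, target_lost) → (Manipulate, drive_fwd)

grasp_ok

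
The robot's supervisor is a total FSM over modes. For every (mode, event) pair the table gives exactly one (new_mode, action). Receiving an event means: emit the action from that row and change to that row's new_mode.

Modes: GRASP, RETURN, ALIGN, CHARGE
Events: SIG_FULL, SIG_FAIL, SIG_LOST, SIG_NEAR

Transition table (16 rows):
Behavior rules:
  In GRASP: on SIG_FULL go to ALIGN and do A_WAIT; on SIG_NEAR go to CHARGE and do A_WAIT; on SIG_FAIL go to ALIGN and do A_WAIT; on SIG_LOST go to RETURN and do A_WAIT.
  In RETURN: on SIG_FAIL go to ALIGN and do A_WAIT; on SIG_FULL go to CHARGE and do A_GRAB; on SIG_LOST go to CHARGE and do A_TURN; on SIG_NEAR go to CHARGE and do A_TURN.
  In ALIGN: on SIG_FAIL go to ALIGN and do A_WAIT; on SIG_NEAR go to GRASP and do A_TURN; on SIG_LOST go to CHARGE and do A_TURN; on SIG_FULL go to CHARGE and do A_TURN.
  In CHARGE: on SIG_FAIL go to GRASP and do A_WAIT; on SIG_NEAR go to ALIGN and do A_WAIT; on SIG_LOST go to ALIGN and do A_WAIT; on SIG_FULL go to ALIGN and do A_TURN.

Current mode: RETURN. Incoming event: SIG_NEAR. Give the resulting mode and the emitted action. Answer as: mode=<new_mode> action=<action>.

mode=CHARGE action=A_TURN

current mode = RETURN; filter table to that mode:
  (RETURN, SIG_FAIL) → (ALIGN, A_WAIT)
  (RETURN, SIG_FULL) → (CHARGE, A_GRAB)
  (RETURN, SIG_LOST) → (CHARGE, A_TURN)
  (RETURN, SIG_NEAR) → (CHARGE, A_TURN)  ← event matches
event = SIG_NEAR selects (CHARGE, A_TURN)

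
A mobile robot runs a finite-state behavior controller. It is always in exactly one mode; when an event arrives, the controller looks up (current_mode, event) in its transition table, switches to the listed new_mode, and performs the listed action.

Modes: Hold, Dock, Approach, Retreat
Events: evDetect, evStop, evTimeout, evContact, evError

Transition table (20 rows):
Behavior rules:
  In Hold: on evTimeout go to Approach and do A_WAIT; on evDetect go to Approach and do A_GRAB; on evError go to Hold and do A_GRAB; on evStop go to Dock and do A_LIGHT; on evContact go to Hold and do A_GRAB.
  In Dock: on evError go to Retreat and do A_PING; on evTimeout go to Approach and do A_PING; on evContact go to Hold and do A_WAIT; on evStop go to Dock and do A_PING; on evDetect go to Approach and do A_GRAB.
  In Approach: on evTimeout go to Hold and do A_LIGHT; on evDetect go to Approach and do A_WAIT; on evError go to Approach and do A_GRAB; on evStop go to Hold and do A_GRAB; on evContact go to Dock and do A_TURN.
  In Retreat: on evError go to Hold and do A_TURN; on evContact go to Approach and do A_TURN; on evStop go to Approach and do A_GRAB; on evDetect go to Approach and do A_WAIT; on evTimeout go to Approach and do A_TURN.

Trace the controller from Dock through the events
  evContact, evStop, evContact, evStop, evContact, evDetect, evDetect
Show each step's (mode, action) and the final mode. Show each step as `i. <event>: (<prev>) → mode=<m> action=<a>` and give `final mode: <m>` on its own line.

1. evContact: (Dock) → mode=Hold action=A_WAIT
2. evStop: (Hold) → mode=Dock action=A_LIGHT
3. evContact: (Dock) → mode=Hold action=A_WAIT
4. evStop: (Hold) → mode=Dock action=A_LIGHT
5. evContact: (Dock) → mode=Hold action=A_WAIT
6. evDetect: (Hold) → mode=Approach action=A_GRAB
7. evDetect: (Approach) → mode=Approach action=A_WAIT

final mode: Approach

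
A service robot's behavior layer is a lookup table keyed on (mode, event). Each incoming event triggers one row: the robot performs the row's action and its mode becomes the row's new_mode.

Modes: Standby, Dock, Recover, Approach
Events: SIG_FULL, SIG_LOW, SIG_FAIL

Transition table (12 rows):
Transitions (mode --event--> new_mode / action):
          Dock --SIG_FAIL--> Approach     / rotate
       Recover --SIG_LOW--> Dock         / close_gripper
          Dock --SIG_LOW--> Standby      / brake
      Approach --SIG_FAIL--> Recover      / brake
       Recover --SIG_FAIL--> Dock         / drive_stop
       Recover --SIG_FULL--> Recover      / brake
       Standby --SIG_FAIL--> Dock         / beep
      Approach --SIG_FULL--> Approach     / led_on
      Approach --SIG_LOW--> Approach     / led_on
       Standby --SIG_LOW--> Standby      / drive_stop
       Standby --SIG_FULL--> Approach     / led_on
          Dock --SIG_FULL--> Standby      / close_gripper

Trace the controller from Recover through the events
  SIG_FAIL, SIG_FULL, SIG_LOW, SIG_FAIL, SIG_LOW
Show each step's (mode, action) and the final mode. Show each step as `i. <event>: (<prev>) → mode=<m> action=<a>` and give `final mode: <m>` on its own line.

final mode: Standby

1. SIG_FAIL: (Recover) → mode=Dock action=drive_stop
2. SIG_FULL: (Dock) → mode=Standby action=close_gripper
3. SIG_LOW: (Standby) → mode=Standby action=drive_stop
4. SIG_FAIL: (Standby) → mode=Dock action=beep
5. SIG_LOW: (Dock) → mode=Standby action=brake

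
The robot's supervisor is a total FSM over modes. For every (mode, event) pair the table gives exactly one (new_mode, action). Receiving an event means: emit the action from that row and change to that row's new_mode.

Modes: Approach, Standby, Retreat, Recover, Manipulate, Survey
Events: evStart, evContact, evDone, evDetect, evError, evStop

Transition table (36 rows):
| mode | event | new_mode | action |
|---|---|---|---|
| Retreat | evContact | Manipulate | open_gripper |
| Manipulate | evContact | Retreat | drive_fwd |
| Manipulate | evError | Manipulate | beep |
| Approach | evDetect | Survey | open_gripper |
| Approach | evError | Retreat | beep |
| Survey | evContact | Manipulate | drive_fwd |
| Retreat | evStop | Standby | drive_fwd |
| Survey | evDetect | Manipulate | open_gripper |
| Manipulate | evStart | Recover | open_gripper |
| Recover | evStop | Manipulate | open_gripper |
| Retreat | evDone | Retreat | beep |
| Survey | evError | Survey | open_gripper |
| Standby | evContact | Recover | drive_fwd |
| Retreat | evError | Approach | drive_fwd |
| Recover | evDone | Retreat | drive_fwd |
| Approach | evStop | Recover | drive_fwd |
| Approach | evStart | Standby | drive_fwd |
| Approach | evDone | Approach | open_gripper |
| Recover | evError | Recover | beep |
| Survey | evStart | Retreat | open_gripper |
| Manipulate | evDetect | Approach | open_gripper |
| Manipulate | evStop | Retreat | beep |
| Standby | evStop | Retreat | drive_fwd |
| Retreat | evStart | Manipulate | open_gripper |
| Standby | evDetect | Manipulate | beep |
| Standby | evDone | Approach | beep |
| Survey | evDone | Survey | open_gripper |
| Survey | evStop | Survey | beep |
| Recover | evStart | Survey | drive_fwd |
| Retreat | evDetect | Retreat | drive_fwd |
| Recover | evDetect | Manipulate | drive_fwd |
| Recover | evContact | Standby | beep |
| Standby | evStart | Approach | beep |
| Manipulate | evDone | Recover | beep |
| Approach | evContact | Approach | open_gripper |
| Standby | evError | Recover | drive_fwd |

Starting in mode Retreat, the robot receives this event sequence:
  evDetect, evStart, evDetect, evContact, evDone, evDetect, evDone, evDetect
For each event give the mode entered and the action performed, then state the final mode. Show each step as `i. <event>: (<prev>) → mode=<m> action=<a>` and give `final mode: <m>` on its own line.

final mode: Manipulate

1. evDetect: (Retreat) → mode=Retreat action=drive_fwd
2. evStart: (Retreat) → mode=Manipulate action=open_gripper
3. evDetect: (Manipulate) → mode=Approach action=open_gripper
4. evContact: (Approach) → mode=Approach action=open_gripper
5. evDone: (Approach) → mode=Approach action=open_gripper
6. evDetect: (Approach) → mode=Survey action=open_gripper
7. evDone: (Survey) → mode=Survey action=open_gripper
8. evDetect: (Survey) → mode=Manipulate action=open_gripper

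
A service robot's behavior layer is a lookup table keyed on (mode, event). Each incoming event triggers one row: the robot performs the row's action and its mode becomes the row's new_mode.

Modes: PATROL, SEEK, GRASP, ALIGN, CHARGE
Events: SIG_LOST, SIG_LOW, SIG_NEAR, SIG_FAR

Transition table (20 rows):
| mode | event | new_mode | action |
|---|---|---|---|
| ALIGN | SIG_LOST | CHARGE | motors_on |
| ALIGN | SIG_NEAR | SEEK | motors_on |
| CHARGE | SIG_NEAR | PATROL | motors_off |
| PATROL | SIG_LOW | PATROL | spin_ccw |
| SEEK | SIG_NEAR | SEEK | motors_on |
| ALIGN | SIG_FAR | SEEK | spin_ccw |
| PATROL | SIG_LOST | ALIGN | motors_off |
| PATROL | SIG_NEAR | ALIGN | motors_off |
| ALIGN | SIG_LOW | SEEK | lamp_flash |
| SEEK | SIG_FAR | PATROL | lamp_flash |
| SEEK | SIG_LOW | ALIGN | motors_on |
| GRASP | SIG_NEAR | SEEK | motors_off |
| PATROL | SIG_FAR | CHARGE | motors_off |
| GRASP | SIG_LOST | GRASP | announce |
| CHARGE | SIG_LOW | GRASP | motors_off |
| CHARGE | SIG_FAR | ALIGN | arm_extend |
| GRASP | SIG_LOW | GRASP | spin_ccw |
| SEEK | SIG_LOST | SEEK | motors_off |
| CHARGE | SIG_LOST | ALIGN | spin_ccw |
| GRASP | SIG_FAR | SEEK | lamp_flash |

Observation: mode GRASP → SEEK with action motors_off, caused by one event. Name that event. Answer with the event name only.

try SIG_LOST: (GRASP, SIG_LOST) → (GRASP, announce)
try SIG_LOW: (GRASP, SIG_LOW) → (GRASP, spin_ccw)
try SIG_NEAR: (GRASP, SIG_NEAR) → (SEEK, motors_off)  ← matches
try SIG_FAR: (GRASP, SIG_FAR) → (SEEK, lamp_flash)

SIG_NEAR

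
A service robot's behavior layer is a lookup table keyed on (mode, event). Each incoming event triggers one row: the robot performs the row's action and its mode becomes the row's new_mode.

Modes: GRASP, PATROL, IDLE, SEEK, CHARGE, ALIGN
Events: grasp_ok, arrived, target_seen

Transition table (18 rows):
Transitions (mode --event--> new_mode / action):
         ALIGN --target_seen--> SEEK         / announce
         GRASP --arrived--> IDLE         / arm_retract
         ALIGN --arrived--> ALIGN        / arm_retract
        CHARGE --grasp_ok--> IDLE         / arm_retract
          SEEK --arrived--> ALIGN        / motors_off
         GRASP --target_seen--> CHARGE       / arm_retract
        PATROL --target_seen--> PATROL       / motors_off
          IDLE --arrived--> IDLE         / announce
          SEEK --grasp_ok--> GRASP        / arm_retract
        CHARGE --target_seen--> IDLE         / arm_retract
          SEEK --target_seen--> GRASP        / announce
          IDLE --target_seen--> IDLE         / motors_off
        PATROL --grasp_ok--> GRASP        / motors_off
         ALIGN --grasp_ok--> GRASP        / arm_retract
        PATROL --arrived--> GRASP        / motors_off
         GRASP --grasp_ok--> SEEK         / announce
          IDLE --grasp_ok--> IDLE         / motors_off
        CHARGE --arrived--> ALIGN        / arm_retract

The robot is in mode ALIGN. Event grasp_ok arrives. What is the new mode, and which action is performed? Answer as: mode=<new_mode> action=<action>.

current mode = ALIGN; filter table to that mode:
  (ALIGN, target_seen) → (SEEK, announce)
  (ALIGN, arrived) → (ALIGN, arm_retract)
  (ALIGN, grasp_ok) → (GRASP, arm_retract)  ← event matches
event = grasp_ok selects (GRASP, arm_retract)

mode=GRASP action=arm_retract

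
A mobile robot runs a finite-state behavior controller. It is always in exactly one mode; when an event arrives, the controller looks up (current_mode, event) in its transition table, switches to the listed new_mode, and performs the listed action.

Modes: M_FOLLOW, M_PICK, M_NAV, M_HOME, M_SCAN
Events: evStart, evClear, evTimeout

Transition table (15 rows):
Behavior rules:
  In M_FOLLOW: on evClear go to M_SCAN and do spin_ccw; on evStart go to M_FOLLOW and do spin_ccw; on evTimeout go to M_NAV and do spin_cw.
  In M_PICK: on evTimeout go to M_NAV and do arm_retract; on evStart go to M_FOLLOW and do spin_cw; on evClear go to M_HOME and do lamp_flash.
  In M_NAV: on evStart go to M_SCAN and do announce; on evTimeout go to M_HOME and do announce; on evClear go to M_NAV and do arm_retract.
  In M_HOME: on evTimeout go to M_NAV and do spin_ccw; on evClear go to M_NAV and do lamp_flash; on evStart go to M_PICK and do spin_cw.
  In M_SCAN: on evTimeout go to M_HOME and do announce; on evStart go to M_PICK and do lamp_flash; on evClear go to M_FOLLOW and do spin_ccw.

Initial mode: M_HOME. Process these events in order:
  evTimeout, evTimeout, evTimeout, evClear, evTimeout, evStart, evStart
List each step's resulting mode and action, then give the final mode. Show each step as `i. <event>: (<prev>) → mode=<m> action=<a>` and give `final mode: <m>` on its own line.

final mode: M_FOLLOW

1. evTimeout: (M_HOME) → mode=M_NAV action=spin_ccw
2. evTimeout: (M_NAV) → mode=M_HOME action=announce
3. evTimeout: (M_HOME) → mode=M_NAV action=spin_ccw
4. evClear: (M_NAV) → mode=M_NAV action=arm_retract
5. evTimeout: (M_NAV) → mode=M_HOME action=announce
6. evStart: (M_HOME) → mode=M_PICK action=spin_cw
7. evStart: (M_PICK) → mode=M_FOLLOW action=spin_cw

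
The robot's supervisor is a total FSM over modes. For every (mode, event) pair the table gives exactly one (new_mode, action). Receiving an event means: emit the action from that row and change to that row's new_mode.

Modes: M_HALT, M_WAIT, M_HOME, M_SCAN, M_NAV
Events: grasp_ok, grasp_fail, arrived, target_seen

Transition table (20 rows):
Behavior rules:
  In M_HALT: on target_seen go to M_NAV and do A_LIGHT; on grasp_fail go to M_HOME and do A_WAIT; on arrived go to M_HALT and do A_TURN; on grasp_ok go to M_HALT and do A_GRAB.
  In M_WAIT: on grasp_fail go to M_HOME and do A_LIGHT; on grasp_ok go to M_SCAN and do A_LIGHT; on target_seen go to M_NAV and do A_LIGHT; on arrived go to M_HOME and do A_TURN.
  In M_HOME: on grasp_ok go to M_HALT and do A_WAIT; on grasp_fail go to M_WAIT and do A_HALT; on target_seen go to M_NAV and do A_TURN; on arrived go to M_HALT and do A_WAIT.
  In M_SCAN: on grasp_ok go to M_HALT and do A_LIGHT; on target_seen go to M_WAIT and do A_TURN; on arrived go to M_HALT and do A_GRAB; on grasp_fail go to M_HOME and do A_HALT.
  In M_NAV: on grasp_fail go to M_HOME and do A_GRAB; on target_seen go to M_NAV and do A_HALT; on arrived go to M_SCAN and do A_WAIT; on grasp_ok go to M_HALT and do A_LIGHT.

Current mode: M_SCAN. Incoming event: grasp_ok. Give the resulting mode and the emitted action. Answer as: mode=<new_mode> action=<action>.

current mode = M_SCAN; filter table to that mode:
  (M_SCAN, grasp_ok) → (M_HALT, A_LIGHT)  ← event matches
  (M_SCAN, target_seen) → (M_WAIT, A_TURN)
  (M_SCAN, arrived) → (M_HALT, A_GRAB)
  (M_SCAN, grasp_fail) → (M_HOME, A_HALT)
event = grasp_ok selects (M_HALT, A_LIGHT)

mode=M_HALT action=A_LIGHT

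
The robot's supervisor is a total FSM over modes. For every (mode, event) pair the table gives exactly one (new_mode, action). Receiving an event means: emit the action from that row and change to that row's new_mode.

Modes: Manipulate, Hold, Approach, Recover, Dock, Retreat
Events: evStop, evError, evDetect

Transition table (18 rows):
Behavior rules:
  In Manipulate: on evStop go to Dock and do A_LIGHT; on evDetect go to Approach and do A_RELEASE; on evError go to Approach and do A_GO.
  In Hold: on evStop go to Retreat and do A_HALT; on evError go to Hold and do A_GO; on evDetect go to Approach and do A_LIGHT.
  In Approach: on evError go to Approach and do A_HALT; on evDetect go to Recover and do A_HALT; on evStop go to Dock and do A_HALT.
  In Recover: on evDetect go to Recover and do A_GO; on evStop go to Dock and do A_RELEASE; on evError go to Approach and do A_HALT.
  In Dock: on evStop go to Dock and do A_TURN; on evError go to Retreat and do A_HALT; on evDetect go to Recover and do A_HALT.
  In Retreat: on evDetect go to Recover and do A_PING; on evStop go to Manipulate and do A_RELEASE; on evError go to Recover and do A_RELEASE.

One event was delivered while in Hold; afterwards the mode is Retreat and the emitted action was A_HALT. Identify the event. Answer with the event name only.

try evStop: (Hold, evStop) → (Retreat, A_HALT)  ← matches
try evError: (Hold, evError) → (Hold, A_GO)
try evDetect: (Hold, evDetect) → (Approach, A_LIGHT)

evStop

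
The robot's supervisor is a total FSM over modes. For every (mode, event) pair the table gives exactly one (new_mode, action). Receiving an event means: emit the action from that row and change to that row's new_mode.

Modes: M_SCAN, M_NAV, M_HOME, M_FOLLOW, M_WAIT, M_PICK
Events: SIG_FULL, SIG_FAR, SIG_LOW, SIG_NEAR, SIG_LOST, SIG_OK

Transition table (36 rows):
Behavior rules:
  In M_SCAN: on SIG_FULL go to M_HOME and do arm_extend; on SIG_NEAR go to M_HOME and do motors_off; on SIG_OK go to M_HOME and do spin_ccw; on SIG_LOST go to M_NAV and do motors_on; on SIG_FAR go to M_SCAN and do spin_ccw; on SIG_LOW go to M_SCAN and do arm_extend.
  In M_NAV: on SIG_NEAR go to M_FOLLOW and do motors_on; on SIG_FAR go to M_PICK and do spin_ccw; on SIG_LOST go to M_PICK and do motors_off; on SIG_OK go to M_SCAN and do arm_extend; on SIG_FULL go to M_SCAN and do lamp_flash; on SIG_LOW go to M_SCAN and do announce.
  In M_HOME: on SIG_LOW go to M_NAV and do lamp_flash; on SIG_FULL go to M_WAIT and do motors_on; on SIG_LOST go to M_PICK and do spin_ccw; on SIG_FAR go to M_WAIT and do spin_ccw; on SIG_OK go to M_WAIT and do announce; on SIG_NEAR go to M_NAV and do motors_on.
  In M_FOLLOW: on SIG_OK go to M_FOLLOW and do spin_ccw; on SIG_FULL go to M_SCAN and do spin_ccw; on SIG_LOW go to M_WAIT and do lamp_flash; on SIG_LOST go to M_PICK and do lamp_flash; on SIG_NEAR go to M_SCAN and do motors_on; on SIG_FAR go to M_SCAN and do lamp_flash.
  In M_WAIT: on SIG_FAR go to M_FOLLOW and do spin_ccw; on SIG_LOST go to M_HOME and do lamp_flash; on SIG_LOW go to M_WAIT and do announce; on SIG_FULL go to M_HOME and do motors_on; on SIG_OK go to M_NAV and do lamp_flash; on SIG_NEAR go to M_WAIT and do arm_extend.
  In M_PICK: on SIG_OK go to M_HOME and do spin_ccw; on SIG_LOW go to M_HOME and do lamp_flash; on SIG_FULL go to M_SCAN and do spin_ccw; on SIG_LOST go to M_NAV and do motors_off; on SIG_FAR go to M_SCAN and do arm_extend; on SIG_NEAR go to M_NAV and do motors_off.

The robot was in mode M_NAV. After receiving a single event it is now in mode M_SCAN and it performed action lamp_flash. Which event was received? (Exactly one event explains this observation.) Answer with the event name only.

try SIG_FULL: (M_NAV, SIG_FULL) → (M_SCAN, lamp_flash)  ← matches
try SIG_FAR: (M_NAV, SIG_FAR) → (M_PICK, spin_ccw)
try SIG_LOW: (M_NAV, SIG_LOW) → (M_SCAN, announce)
try SIG_NEAR: (M_NAV, SIG_NEAR) → (M_FOLLOW, motors_on)
try SIG_LOST: (M_NAV, SIG_LOST) → (M_PICK, motors_off)
try SIG_OK: (M_NAV, SIG_OK) → (M_SCAN, arm_extend)

SIG_FULL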